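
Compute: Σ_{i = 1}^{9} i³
Using formula: Σ i^3 = [n(n+1)/2]² = [9·10/2]² = 2025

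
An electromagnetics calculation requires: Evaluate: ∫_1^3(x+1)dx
Step 1: Find antiderivative F(x) = (1/2)x^2+x
Step 2: F(3) - F(1) = 15/2 - (3/2) = 6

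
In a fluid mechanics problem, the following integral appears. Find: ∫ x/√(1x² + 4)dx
Let u=x² + 4, du=2x dx
∫ (1/2)·u^(-1/2) du=√u + C

Answer: √(x² + 4) + C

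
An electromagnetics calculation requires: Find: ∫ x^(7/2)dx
Power rule: ∫ x^(7/2) dx = x^(9/2)/(9/2)+C

Answer: (2/9)·x^(9/2)+C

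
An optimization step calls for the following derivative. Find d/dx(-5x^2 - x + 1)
Power rule: d/dx(ax^n) = n·a·x^(n-1)
Term by term: -10·x - 1

Answer: -10x - 1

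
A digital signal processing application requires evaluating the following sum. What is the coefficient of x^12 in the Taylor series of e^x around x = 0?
Taylor series of e^x=Σ x^n/n!
Coefficient of x^12=1/12!=1/479001600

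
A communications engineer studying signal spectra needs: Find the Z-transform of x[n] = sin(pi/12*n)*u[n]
Z{sin(w0 * n) * u[n]} = z * sin(w0)/(z^2 - 2z * cos(w0) + 1)
With w0 = pi/12: X(z) = z * sin(pi/12)/(z^2 - 2z * cos(pi/12) + 1)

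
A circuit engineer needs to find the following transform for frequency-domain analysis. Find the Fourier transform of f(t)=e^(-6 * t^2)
The Fourier transform of a Gaussian e^(-a*t^2) is sqrt(pi/a)*e^(-omega^2/(4a)).
With a = 6: F(omega) = sqrt(pi/6)*e^(-omega^2/24)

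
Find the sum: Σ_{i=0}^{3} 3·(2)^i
Geometric series: S = a(1 - r^n)/(1 - r)
a = 3, r = 2, n = 4
S = 3(1 - 16)/-1 = 45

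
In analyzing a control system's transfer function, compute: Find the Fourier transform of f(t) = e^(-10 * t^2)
The Fourier transform of a Gaussian e^(-a * t^2) is sqrt(pi/a) * e^(-omega^2/(4a)).
With a=10: F(omega)=sqrt(pi/10) * e^(-omega^2/40)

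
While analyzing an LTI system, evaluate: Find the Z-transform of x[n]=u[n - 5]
Using the time-shift property: Z{u[n-5]}=z^(-5)*z/(z-1)
=z^(-4)/(z-1)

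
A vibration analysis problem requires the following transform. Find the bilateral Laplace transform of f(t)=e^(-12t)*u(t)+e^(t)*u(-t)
For e^(-12t) * u(t): L=1/(s + 12), Re(s) > -12
For e^(t) * u(-t): L=-1/(s-1), Re(s) < 1
Combined: F(s)=1/(s + 12) - 1/(s-1), -12 < Re(s) < 1

Answer: 1/(s + 12) - 1/(s-1), ROC: -12 < Re(s) < 1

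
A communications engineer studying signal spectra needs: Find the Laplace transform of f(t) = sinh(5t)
L{sinh(at)} = a/(s²-a²)
L{sinh(5t)} = 5/(s²-25)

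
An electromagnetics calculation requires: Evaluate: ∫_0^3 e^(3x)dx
Antiderivative: (1/3)e^(3x)
Evaluate: (1/3)(e^9-1)

Answer: (e^9-1)/3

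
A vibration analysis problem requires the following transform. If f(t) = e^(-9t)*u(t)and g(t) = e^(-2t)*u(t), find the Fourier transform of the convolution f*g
By the convolution theorem: F{f * g}=F(omega) * G(omega)
F(omega)=1/(9+j * omega), G(omega)=1/(2+j * omega)
F{f * g}=1/((9+j * omega)(2+j * omega))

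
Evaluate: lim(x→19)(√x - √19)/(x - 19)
Multiply by conjugate (√x + √19)/(√x + √19):
= (x - 19)/((x - 19)(√x + √19)) = 1/(√x + √19)
As x → 19: 1/(2√19)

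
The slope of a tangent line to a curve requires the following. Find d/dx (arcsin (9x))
d/dx[arcsin(u)]=u'/√(1-u²), u=9x, u'=9

Answer: 9/√(1-81x²)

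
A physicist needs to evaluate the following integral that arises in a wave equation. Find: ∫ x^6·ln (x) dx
By parts: u=ln(x), dv=x^6 dx
du=1/x dx, v=x^7/7
=x^7·ln(x)/7 - ∫ x^6/7 dx
=x^7·ln(x)/7 - x^7/49+C

Answer: x^7(ln(x)/7-1/49)+C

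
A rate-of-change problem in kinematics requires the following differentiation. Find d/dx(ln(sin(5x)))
Chain rule: d/dx[ln(u)] = u'/u where u = sin(5x)
u' = 5cos(5x)

Answer: (5cos(5x))/(sin(5x))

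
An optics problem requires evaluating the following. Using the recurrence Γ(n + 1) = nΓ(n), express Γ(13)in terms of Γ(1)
Γ(13)=12Γ(12)=12·11Γ(11)=...=12!·Γ(1)=479001600·Γ(1)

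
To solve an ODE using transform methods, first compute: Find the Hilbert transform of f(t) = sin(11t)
The Hilbert transform shifts each frequency component by -pi/2.
H{sin(wt)}=-cos(wt)
With w=11: H{sin(11t)}=-cos(11t)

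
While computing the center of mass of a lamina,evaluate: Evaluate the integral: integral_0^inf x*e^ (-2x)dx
This is a Gamma integral. Substitute u = 2x (du = 2 dx):
integral_0^inf x*e^(-2x) dx = (1/2^2) integral_0^inf u^1*e^(-u) du
= Gamma(2)/2^2 = 1!/2^2 = 1/4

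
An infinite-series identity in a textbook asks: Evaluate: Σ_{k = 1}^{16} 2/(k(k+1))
Partial fractions: 2/(k(k + 1)) = 2/k - 2/(k + 1)
Telescoping sum: 2(1 - 1/17) = 2·16/17

Answer: 32/17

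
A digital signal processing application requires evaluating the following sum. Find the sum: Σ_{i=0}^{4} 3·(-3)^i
Geometric series: S=a(1 - r^n)/(1 - r)
a=3, r=-3, n=5
S=3(1+243)/4=183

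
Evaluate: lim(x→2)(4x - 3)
Polynomial is continuous, so substitute x = 2:
4·2-3 = 5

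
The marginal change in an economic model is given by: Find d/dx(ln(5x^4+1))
Chain rule: d/dx[ln(u)]=u'/u where u=5x^4 + 1
u'=20x^3

Answer: (20x^3)/(5x^4 + 1)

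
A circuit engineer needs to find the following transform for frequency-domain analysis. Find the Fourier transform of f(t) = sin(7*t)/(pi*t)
sin(W * t)/(pi * t)=(W/pi) * sinc(W * t/pi) is the impulse response of the ideal low-pass filter with cutoff W (here W=7).
Its Fourier transform is a rectangular function:
F(omega)=1 for |omega| < 7, 0 otherwise

Answer: rect(omega/14) [i.e., 1 for |omega| < 7, 0 otherwise]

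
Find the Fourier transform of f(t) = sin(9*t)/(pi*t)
sin(W*t)/(pi*t)=(W/pi)*sinc(W*t/pi) is the impulse response of the ideal low-pass filter with cutoff W (here W=9).
Its Fourier transform is a rectangular function:
F(omega)=1 for |omega| < 9, 0 otherwise

Answer: rect(omega/18) [i.e., 1 for |omega| < 9, 0 otherwise]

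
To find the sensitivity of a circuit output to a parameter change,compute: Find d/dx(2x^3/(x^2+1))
Quotient rule: (f/g)'=(f'g - fg')/g²
f=2x^3, f'=6x^2
g=x^2+1, g'=2x

Answer: (6x^2·(x^2+1)-4x^4)/(x^2+1)²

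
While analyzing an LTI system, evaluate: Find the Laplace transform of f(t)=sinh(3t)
L{sinh(at)}=a/(s²-a²)
L{sinh(3t)}=3/(s²-9)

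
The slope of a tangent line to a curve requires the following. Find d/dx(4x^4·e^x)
Product rule: (fg)'=f'g + fg'
f=4x^4, f'=16x^3
g=e^x, g'=e^x

Answer: 16x^3·e^x + 4x^4·e^x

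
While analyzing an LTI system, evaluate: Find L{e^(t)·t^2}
First shifting: L{e^(at)f(t)} = F(s-a)
L{t^2} = 2/s^3
Shift s → s-1: 2/(s-1)^3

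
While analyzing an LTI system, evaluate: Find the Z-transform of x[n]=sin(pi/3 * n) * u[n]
Z{sin(w0 * n) * u[n]}=z * sin(w0)/(z^2 - 2z * cos(w0) + 1)
With w0=pi/3: X(z)=z * sin(pi/3)/(z^2 - 2z * cos(pi/3) + 1)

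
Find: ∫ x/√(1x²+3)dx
Let u = x²+3, du = 2x dx
∫ (1/2)·u^(-1/2) du = √u+C

Answer: √(x²+3)+C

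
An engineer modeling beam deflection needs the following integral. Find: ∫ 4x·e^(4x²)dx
Let u=4x², du=8x dx
∫ (1/2)e^u du=e^u/2 + C

Answer: e^(4x²)/2 + C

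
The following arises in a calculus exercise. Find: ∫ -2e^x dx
Since d/dx[e^x]=+e^x, we get -2e^x+C

Answer: -2e^x+C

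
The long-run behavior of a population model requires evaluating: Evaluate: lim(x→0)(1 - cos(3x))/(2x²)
Using 1-cos(u) ≈ u²/2 for small u:
(1-cos(3x)) ≈ (3x)²/2=9x²/2
So limit=9/(2·2)=9/4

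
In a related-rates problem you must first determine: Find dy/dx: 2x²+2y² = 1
Differentiate: 4x + 4y·(dy/dx) = 0
dy/dx = -4x/(4y) = -1·(x/y)

Answer: dy/dx = -1·(x/y)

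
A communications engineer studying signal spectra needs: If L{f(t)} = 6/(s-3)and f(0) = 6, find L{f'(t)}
L{f'(t)} = s·F(s) - f(0) = 6s/(s-3)-6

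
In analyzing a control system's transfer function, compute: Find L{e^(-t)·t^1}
First shifting: L{e^(at)f(t)}=F(s-a)
L{t^1}=1/s^2
Shift s → s + 1: 1/(s + 1)^2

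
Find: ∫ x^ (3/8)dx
Power rule: ∫ x^(3/8) dx = x^(11/8)/(11/8)+C

Answer: (8/11)·x^(11/8)+C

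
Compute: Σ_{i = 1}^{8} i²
Using formula: Σ i^2=n(n+1)(2n+1)/6=8·9·17/6=204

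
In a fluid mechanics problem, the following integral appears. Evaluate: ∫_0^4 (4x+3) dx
Step 1: Find antiderivative F(x)=2x^2 + 3x
Step 2: F(4) - F(0)=44 - (0)=44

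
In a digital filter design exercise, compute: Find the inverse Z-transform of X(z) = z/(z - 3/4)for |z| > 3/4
Standard pair: z/(z-a) <-> a^n * u[n] for causal signals
With a=3/4: x[n]=(3/4)^n * u[n]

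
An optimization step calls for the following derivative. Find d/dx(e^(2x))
Chain rule: d/dx[e^u] = e^u · u' where u = 2x
u' = 2

Answer: 2·e^(2x)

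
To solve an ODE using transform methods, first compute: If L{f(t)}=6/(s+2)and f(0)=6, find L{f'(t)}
L{f'(t)} = s·F(s) - f(0) = 6s/(s + 2) - 6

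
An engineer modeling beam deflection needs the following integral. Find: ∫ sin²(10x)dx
Using identity sin²(u) = (1 - cos(2u))/2:
∫ (1 - cos(20x))/2 dx = x/2 - sin(20x)/40 + C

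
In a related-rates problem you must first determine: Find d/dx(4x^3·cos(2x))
Product rule: (fg)'=f'g+fg'
f=4x^3, f'=12x^2
g=cos(2x), g'=-2·sin(2x)

Answer: 12x^2·cos(2x)-8x^3·sin(2x)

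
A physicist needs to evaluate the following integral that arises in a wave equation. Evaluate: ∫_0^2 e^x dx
Antiderivative: e^x
Evaluate: (e^2 - 1)

Answer: e^2 - 1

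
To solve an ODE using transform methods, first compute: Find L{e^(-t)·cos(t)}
First shifting: L{e^(at)f(t)}=F(s-a)
L{cos(t)}=s/(s²+1)
Shift: (s+1)/((s+1)²+1)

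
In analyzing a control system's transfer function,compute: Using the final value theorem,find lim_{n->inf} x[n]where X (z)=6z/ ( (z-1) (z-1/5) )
Final value theorem: lim x[n]=lim_{z->1} (z-1)*X(z)
(z-1)*X(z)=6z/(z-1/5)
As z->1: 6/(1 - 1/5)=6/(4/5)=15/2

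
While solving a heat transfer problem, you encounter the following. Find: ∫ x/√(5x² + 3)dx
Let u=5x² + 3, du=10x dx
∫ (1/10)·u^(-1/2) du=√u/5 + C

Answer: √(5x² + 3)/5 + C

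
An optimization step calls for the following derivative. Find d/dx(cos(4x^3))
Chain rule: d/dx[cos(u)]=-sin(u)·u' where u=4x^3
u'=12x^2

Answer: -12x^2·sin(4x^3)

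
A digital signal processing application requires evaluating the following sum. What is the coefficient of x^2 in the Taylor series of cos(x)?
cos(x)=Σ (-1)^k x^(2k)/(2k)!
For x^2: (-1)^1/2!=-1/2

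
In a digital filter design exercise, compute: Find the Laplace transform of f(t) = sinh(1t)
L{sinh(at)} = a/(s²-a²)
L{sinh(1t)} = 1/(s²-1)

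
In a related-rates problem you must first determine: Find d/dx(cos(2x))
Chain rule: d/dx[cos(u)] = -sin(u)·u' where u = 2x
u' = 2

Answer: -2·sin(2x)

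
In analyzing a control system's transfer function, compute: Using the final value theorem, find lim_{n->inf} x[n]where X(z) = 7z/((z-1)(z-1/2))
Final value theorem: lim x[n]=lim_{z->1} (z-1)*X(z)
(z-1)*X(z)=7z/(z-1/2)
As z->1: 7/(1 - 1/2)=7/(1/2)=14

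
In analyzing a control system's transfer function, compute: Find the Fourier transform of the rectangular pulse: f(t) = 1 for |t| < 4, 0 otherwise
F(omega)=integral from -4 to 4 of e^(-j*omega*t) dt
=2*sin(4*omega)/omega=8*sinc(4*omega/pi)

Answer: 2*sin(4*omega)/omega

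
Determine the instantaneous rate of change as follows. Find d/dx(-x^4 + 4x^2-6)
Power rule: d/dx(ax^n) = n·a·x^(n-1)
Term by term: -4·x^3+8·x

Answer: -4x^3+8x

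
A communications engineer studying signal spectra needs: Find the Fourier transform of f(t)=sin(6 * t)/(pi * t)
sin(W*t)/(pi*t)=(W/pi)*sinc(W*t/pi) is the impulse response of the ideal low-pass filter with cutoff W (here W=6).
Its Fourier transform is a rectangular function:
F(omega)=1 for |omega| < 6, 0 otherwise

Answer: rect(omega/12) [i.e., 1 for |omega| < 6, 0 otherwise]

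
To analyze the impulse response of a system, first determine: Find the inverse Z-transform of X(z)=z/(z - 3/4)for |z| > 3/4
Standard pair: z/(z-a) <-> a^n*u[n] for causal signals
With a=3/4: x[n]=(3/4)^n*u[n]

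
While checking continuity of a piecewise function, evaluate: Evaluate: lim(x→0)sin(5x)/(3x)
L'Hôpital (0/0): lim 5cos(5x)/3 = 5/3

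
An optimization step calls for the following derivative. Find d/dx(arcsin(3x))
d/dx[arcsin(u)]=u'/√(1-u²), u=3x, u'=3

Answer: 3/√(1 - 9x²)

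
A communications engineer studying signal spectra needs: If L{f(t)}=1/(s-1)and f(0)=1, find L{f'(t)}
L{f'(t)}=s·F(s) - f(0)=s/(s-1) - 1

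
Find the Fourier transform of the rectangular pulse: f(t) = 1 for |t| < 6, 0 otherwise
F(omega) = integral from -6 to 6 of e^(-j*omega*t) dt
= 2*sin(6*omega)/omega = 12*sinc(6*omega/pi)

Answer: 2*sin(6*omega)/omega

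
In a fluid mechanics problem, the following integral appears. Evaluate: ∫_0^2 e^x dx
Antiderivative: e^x
Evaluate: (e^2-1)

Answer: e^2-1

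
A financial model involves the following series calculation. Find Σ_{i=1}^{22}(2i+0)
= 2·Σ i + 0·22 = 2·253 + 0 = 506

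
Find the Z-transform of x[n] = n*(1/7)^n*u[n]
Using the property Z{n*a^n*u[n]} = az/(z-a)^2
With a = 1/7: X(z) = (1/7)z/(z - 1/7)^2, |z| > 1/7

Answer: (1/7)z/(z - 1/7)^2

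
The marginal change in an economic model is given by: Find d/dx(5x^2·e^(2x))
Product rule: (fg)'=f'g + fg'
f=5x^2, f'=10x
g=e^(2x), g'=2·e^(2x)

Answer: 10x·e^(2x) + 10x^2·e^(2x)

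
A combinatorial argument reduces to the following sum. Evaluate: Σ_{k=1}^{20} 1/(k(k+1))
Partial fractions: 1/(k(k+1)) = 1/k - 1/(k+1)
Telescoping sum: 1(1-1/21) = 1·20/21

Answer: 20/21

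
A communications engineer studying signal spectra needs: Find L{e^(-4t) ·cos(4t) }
First shifting: L{e^(at)f(t)} = F(s-a)
L{cos(4t)} = s/(s²+16)
Shift: (s+4)/((s+4)²+16)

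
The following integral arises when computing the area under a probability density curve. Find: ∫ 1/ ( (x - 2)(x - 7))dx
Partial fractions: 1/((x-2)(x-7)) = A/(x-2)+B/(x-7)
A = -1/5, B = 1/5
∫ [-1/5· 1/(x-2)+1/5· 1/(x-7)] dx
= (1/5)[ln|x-7| - ln|x-2|]+C

Answer: (1/5)·ln|(x-7)/(x-2)|+C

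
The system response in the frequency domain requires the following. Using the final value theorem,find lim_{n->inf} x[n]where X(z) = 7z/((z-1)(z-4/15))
Final value theorem: lim x[n]=lim_{z->1} (z-1)*X(z)
(z-1)*X(z)=7z/(z-4/15)
As z->1: 7/(1 - 4/15)=7/(11/15)=105/11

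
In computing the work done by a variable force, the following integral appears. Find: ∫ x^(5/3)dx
Power rule: ∫ x^(5/3) dx = x^(8/3)/(8/3) + C

Answer: (3/8)·x^(8/3) + C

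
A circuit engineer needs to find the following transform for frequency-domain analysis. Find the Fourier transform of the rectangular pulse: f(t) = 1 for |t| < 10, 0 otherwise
F(omega)=integral from -10 to 10 of e^(-j*omega*t) dt
=2*sin(10*omega)/omega=20*sinc(10*omega/pi)

Answer: 2*sin(10*omega)/omega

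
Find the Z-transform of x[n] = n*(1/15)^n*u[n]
Using the property Z{n*a^n*u[n]}=az/(z-a)^2
With a=1/15: X(z)=(1/15)z/(z - 1/15)^2, |z| > 1/15

Answer: (1/15)z/(z - 1/15)^2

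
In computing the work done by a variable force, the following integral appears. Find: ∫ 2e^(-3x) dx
Since d/dx[e^(-3x)]=-3e^(-3x), we get -2/3 e^(-3x)+C

Answer: (-2/3)e^(-3x)+C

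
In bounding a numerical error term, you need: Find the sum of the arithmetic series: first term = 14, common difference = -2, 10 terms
Last term: a_n=14 + (10 - 1)·-2=-4
Sum=n(a_1 + a_n)/2=10(14 + (-4))/2=50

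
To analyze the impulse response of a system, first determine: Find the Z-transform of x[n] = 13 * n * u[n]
Z{n*u[n]}=z/(z-1)^2
By linearity: Z{13*n*u[n]}=13z/(z-1)^2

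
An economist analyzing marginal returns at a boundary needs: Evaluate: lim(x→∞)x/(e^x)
Apply L'Hôpital 1 times (∞/∞ each time):
Eventually get 1!/(e^x) → 0

Answer: 0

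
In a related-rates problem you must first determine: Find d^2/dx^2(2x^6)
Apply power rule 2 times:
d^1: 12x^5
d^2: 60x^4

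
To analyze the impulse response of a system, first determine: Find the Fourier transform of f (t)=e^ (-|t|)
Using the standard pair: F{e^(-a|t|)}=2a/(a^2+omega^2)
With a=1: F(omega)=2/(1+omega^2)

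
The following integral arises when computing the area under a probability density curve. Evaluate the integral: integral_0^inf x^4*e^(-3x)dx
This is a Gamma integral. Substitute u = 3x (du = 3 dx):
integral_0^inf x^4 * e^(-3x) dx = (1/3^5) integral_0^inf u^4 * e^(-u) du
= Gamma(5)/3^5 = 4!/3^5 = 24/243

Answer: 8/81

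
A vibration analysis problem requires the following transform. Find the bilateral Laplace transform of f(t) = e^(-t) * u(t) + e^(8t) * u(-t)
For e^(-t) * u(t): L=1/(s+1), Re(s) > -1
For e^(8t) * u(-t): L=-1/(s-8), Re(s) < 8
Combined: F(s)=1/(s+1)-1/(s-8), -1 < Re(s) < 8

Answer: 1/(s+1)-1/(s-8), ROC: -1 < Re(s) < 8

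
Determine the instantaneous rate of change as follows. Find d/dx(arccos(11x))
d/dx[arccos(u)]=-u'/√(1-u²), u=11x, u'=11

Answer: -11/√(1 - 121x²)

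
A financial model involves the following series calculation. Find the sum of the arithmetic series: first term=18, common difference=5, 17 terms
Last term: a_n=18 + (17 - 1)·5=98
Sum=n(a_1 + a_n)/2=17(18 + 98)/2=986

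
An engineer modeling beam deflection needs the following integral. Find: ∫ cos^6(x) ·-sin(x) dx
Let u=cos(x), du=-sin(x) dx
∫ u^6 du=u^7/7+C

Answer: cos^7(x)/7+C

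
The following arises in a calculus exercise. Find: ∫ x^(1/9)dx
Power rule: ∫ x^(1/9) dx = x^(10/9)/(10/9) + C

Answer: (9/10)·x^(10/9) + C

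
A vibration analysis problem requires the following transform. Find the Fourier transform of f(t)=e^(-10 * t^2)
The Fourier transform of a Gaussian e^(-a*t^2) is sqrt(pi/a)*e^(-omega^2/(4a)).
With a = 10: F(omega) = sqrt(pi/10)*e^(-omega^2/40)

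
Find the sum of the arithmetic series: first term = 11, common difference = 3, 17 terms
Last term: a_n = 11 + (17 - 1)·3 = 59
Sum = n(a_1 + a_n)/2 = 17(11 + 59)/2 = 595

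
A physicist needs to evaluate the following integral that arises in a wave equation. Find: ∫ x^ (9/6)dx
Power rule: ∫ x^(3/2) dx=x^(5/2)/(5/2) + C

Answer: (2/5)·x^(5/2) + C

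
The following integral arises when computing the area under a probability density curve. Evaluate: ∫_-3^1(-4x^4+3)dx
Step 1: Find antiderivative F(x)=(-4/5)x^5+3x
Step 2: F(1) - F(-3)=11/5 - (927/5)=-916/5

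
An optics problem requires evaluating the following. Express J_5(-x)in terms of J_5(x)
For integer n: J_n(-x)=(-1)^n J_n(x)
With n=5: J_5(-x)=(-1)^5 J_5(x)=-J_5(x)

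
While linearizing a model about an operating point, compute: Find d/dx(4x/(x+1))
Quotient rule: (f/g)' = (f'g - fg')/g²
f = 4x, f' = 4
g = x+1, g' = 1

Answer: (4·(x+1)-4x)/(x+1)²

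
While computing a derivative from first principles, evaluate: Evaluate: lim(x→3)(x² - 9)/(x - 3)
Factor: (x² - 9)=(x-3)(x + 3)
Cancel (x-3): lim(x→3) (x + 3)=6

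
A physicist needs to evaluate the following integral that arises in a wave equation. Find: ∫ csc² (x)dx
Since d/dx[-cot(x)]=csc²(x), integral=-cot(x) + C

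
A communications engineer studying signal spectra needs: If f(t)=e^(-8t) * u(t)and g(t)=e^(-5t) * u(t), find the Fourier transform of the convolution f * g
By the convolution theorem: F{f*g}=F(omega)*G(omega)
F(omega)=1/(8 + j*omega), G(omega)=1/(5 + j*omega)
F{f*g}=1/((8 + j*omega)(5 + j*omega))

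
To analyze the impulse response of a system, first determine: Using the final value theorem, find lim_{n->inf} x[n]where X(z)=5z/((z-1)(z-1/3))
Final value theorem: lim x[n]=lim_{z->1} (z-1) * X(z)
(z-1) * X(z)=5z/(z-1/3)
As z->1: 5/(1-1/3)=5/(2/3)=15/2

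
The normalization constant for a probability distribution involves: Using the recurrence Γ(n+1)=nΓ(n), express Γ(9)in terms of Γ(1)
Γ(9) = 8Γ(8) = 8·7Γ(7) = ... = 8!·Γ(1) = 40320·Γ(1)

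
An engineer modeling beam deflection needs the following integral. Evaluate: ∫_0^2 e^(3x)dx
Antiderivative: (1/3)e^(3x)
Evaluate: (1/3)(e^6 - 1)

Answer: (e^6 - 1)/3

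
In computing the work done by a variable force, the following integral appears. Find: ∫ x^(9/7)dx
Power rule: ∫ x^(9/7) dx = x^(16/7)/(16/7) + C

Answer: (7/16)·x^(16/7) + C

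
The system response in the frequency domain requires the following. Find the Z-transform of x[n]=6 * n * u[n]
Z{n * u[n]} = z/(z-1)^2
By linearity: Z{6 * n * u[n]} = 6z/(z-1)^2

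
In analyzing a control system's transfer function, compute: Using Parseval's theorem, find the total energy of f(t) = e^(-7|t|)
Parseval's theorem: E = integral |f(t)|^2 dt = (1/2pi) integral |F(omega)|^2 domega
E = integral_{-inf}^{inf} e^(-14|t|) dt = 2 * integral_0^inf e^(-14t) dt = 2/(2 * 7) = 1/7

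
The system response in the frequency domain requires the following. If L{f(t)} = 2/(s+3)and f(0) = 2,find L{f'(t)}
L{f'(t)}=s·F(s) - f(0)=2s/(s+3)-2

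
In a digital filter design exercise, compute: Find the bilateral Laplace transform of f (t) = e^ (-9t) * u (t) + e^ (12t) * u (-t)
For e^(-9t)*u(t): L=1/(s + 9), Re(s) > -9
For e^(12t)*u(-t): L=-1/(s-12), Re(s) < 12
Combined: F(s)=1/(s + 9) - 1/(s-12), -9 < Re(s) < 12

Answer: 1/(s + 9) - 1/(s-12), ROC: -9 < Re(s) < 12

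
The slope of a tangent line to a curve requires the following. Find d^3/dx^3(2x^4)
Apply power rule 3 times:
d^1: 8x^3
d^2: 24x^2
d^3: 48x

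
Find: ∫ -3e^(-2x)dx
Since d/dx[e^(-2x)]=-2e^(-2x), we get 3/2 e^(-2x)+C

Answer: (3/2)e^(-2x)+C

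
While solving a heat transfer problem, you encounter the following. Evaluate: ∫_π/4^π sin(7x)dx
Antiderivative: -cos(7x)/7
Evaluate at bounds: [-cos(7·π)/7] - [-cos(7·π/4)/7]
= (-(-1)+(√2/2))/7 = 1/7+√2/14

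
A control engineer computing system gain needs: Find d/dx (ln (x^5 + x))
Chain rule: d/dx[ln(u)] = u'/u where u = x^5 + x
u' = 5x^4 + 1

Answer: (5x^4 + 1)/(x^5 + x)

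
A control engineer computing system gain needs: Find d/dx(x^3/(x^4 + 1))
Quotient rule: (f/g)'=(f'g - fg')/g²
f=x^3, f'=3x^2
g=x^4 + 1, g'=4x^3

Answer: (3x^2·(x^4 + 1) - 4x^6)/(x^4 + 1)²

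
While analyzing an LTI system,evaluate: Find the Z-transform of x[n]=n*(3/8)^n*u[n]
Using the property Z{n*a^n*u[n]} = az/(z-a)^2
With a = 3/8: X(z) = (3/8)z/(z - 3/8)^2, |z| > 3/8

Answer: (3/8)z/(z - 3/8)^2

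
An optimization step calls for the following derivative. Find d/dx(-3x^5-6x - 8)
Power rule: d/dx(ax^n) = n·a·x^(n-1)
Term by term: -15·x^4-6

Answer: -15x^4-6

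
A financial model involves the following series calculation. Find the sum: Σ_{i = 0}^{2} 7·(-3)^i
Geometric series: S = a(1 - r^n)/(1 - r)
a = 7, r = -3, n = 3
S = 7(1 + 27)/4 = 49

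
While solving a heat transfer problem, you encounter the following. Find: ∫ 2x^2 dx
Using power rule: ∫ 2x^2 dx = 2/3 x^3 + C = (2/3)x^3 + C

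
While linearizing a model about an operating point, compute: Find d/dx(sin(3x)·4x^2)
Product rule: (fg)'=f'g + fg'
f=sin(3x), f'=3·cos(3x)
g=4x^2, g'=8x

Answer: 12·cos(3x)·x^2 + 8·sin(3x)·x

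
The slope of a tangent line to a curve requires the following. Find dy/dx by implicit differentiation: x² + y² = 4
Differentiate both sides: 2x+2y·(dy/dx) = 0
Solve: dy/dx = -2x/(2y) = -x/y

Answer: dy/dx = -x/y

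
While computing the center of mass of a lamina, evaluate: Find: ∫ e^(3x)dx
Since d/dx[e^(3x)]=3e^(3x), we get 1/3 e^(3x) + C

Answer: (1/3)e^(3x) + C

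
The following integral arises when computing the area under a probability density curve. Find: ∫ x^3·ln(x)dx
By parts: u = ln(x), dv = x^3 dx
du = 1/x dx, v = x^4/4
= x^4·ln(x)/4 - ∫ x^3/4 dx
= x^4·ln(x)/4 - x^4/16 + C

Answer: x^4(ln(x)/4 - 1/16) + C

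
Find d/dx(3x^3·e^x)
Product rule: (fg)'=f'g + fg'
f=3x^3, f'=9x^2
g=e^x, g'=e^x

Answer: 9x^2·e^x + 3x^3·e^x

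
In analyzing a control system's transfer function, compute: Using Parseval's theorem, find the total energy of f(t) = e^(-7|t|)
Parseval's theorem: E = integral |f(t)|^2 dt = (1/2pi) integral |F(omega)|^2 domega
E = integral_{-inf}^{inf} e^(-14|t|) dt = 2*integral_0^inf e^(-14t) dt = 2/(2*7) = 1/7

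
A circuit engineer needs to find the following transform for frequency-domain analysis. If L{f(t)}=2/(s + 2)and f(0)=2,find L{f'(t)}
L{f'(t)}=s·F(s) - f(0)=2s/(s + 2) - 2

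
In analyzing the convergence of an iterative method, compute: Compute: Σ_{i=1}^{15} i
Using formula: Σ i^1=n(n+1)/2=15·16/2=120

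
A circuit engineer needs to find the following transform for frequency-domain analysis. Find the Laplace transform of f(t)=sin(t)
L{sin(wt)}=w/(s² + w²)
L{sin(t)}=1/(s² + 1)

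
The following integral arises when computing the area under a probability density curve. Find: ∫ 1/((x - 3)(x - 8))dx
Partial fractions: 1/((x-3)(x-8))=A/(x-3) + B/(x-8)
A=-1/5, B=1/5
∫ [-1/5· 1/(x-3) + 1/5· 1/(x-8)] dx
=(1/5)[ln|x-8| - ln|x-3|] + C

Answer: (1/5)·ln|(x-8)/(x-3)| + C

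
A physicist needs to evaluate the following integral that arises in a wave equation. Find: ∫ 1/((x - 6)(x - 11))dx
Partial fractions: 1/((x-6)(x-11))=A/(x-6)+B/(x-11)
A=-1/5, B=1/5
∫ [-1/5· 1/(x-6)+1/5· 1/(x-11)] dx
=(1/5)[ln|x-11| - ln|x-6|]+C

Answer: (1/5)·ln|(x-11)/(x-6)|+C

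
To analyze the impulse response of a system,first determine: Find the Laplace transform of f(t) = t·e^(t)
L{t·e^(at)} = 1/(s-a)²
L{t·e^(t)} = 1/(s-1)²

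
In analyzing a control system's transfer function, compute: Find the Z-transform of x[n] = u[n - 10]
Using the time-shift property: Z{u[n-10]} = z^(-10)*z/(z-1)
= z^(-9)/(z-1)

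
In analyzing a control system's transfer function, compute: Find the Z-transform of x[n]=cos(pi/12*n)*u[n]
Z{cos(w0*n)*u[n]}=z(z - cos(w0))/(z^2 - 2z*cos(w0) + 1)
With w0=pi/12: X(z)=z(z - cos(pi/12))/(z^2 - 2z*cos(pi/12) + 1)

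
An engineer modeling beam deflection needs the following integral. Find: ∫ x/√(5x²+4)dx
Let u=5x²+4, du=10x dx
∫ (1/10)·u^(-1/2) du=√u/5+C

Answer: √(5x²+4)/5+C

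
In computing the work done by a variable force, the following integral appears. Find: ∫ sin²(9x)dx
Using identity sin²(u) = (1 - cos(2u))/2:
∫ (1 - cos(18x))/2 dx = x/2 - sin(18x)/36 + C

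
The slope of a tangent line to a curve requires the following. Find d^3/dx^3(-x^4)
Apply power rule 3 times:
d^1: -4x^3
d^2: -12x^2
d^3: -24x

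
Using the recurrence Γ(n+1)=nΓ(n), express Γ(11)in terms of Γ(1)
Γ(11)=10Γ(10)=10·9Γ(9)=...=10!·Γ(1)=3628800·Γ(1)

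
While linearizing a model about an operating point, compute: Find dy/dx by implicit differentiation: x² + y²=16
Differentiate both sides: 2x + 2y·(dy/dx) = 0
Solve: dy/dx = -2x/(2y) = -x/y

Answer: dy/dx = -x/y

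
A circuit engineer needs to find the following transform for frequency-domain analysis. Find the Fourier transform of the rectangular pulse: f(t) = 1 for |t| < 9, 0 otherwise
F(omega)=integral from -9 to 9 of e^(-j * omega * t) dt
=2 * sin(9 * omega)/omega=18 * sinc(9 * omega/pi)

Answer: 2 * sin(9 * omega)/omega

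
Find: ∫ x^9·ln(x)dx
By parts: u = ln(x), dv = x^9 dx
du = 1/x dx, v = x^10/10
= x^10·ln(x)/10 - ∫ x^9/10 dx
= x^10·ln(x)/10 - x^10/100 + C

Answer: x^10(ln(x)/10 - 1/100) + C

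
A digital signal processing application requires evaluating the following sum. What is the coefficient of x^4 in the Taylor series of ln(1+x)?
ln(1+x) = Σ (-1)^(n+1) x^n/n
Coefficient of x^4 = (-1)^5/4 = -1/4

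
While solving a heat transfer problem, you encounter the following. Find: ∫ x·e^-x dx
Integration by parts: u=x, dv=e^-x dx
du=dx, v=-e^-x
=-x·e^-x - ∫ -e^-x dx
=-x·e^-x - e^-x + C

Answer: -e^-x(x + 1) + C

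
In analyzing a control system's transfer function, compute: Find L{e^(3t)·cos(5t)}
First shifting: L{e^(at)f(t)} = F(s-a)
L{cos(5t)} = s/(s²+25)
Shift: (s-3)/((s-3)²+25)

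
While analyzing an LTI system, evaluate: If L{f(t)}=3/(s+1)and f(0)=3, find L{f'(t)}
L{f'(t)} = s·F(s) - f(0) = 3s/(s+1)-3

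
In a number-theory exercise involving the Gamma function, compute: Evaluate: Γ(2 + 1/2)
Γ(n + 1/2) = (2n)!√π/(4^n·n!)
= 24√π/(16·2) = (3/4)·√π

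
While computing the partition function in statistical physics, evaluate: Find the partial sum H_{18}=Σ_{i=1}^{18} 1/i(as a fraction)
H_18 = 1 + 1/2 + 1/3 + ... + 1/18
= 14274301/4084080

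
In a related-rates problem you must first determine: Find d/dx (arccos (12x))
d/dx[arccos(u)] = -u'/√(1-u²), u = 12x, u' = 12

Answer: -12/√(1 - 144x²)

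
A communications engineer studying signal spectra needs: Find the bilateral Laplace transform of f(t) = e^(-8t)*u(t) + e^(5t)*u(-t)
For e^(-8t)*u(t): L=1/(s + 8), Re(s) > -8
For e^(5t)*u(-t): L=-1/(s-5), Re(s) < 5
Combined: F(s)=1/(s + 8) - 1/(s-5), -8 < Re(s) < 5

Answer: 1/(s + 8) - 1/(s-5), ROC: -8 < Re(s) < 5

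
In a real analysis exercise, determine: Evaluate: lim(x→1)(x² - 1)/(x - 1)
Factor: (x² - 1) = (x-1)(x + 1)
Cancel (x-1): lim(x→1) (x + 1) = 2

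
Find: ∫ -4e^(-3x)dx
Since d/dx[e^(-3x)] = -3e^(-3x), we get 4/3 e^(-3x) + C

Answer: (4/3)e^(-3x) + C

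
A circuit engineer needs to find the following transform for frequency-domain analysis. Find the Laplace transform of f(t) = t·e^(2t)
L{t·e^(at)}=1/(s-a)²
L{t·e^(2t)}=1/(s-2)²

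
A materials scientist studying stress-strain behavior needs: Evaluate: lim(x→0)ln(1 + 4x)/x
L'Hôpital (0/0): lim 4/(1 + 4x) / 1 = 4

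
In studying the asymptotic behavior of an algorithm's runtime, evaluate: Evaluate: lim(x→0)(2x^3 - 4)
Polynomial is continuous, so substitute x = 0:
2·0^3 - 4 = -4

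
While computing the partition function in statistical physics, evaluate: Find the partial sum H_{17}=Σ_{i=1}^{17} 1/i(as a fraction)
H_17 = 1+1/2+1/3+...+1/17
= 42142223/12252240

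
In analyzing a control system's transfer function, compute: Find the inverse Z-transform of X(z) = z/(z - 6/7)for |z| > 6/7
Standard pair: z/(z-a) <-> a^n * u[n] for causal signals
With a = 6/7: x[n] = (6/7)^n * u[n]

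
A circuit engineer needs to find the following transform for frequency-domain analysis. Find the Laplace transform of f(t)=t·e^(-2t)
L{t·e^(at)}=1/(s-a)²
L{t·e^(-2t)}=1/(s + 2)²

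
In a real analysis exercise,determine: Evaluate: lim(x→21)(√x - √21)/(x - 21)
Multiply by conjugate (√x + √21)/(√x + √21):
= (x - 21)/((x - 21)(√x + √21)) = 1/(√x + √21)
As x → 21: 1/(2√21)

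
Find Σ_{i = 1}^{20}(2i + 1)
=2·Σ i+1·20=2·210+20=440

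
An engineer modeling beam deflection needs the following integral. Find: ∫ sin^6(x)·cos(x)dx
Let u=sin(x), du=cos(x) dx
∫ u^6 du=u^7/7 + C

Answer: sin^7(x)/7 + C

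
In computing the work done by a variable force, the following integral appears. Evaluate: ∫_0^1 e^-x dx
Antiderivative: -e^-x
Evaluate: -(e^-1-1)

Answer: (e^-1-1)/(-1)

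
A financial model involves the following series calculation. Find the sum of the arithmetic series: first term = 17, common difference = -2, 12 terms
Last term: a_n=17 + (12 - 1)·-2=-5
Sum=n(a_1 + a_n)/2=12(17 + (-5))/2=72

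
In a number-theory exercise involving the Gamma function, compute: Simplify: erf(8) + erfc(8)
By definition erfc(x)=1 - erf(x)
erf(8)+erfc(8)=erf(8)+1 - erf(8)=1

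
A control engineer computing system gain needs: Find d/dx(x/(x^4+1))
Quotient rule: (f/g)'=(f'g - fg')/g²
f=x, f'=1
g=x^4 + 1, g'=4x^3

Answer: (1·(x^4 + 1) - 4x^4)/(x^4 + 1)²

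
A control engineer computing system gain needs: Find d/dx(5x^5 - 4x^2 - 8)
Power rule: d/dx(ax^n)=n·a·x^(n-1)
Term by term: 25·x^4 - 8·x

Answer: 25x^4 - 8x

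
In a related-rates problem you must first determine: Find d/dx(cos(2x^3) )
Chain rule: d/dx[cos(u)]=-sin(u)·u' where u=2x^3
u'=6x^2

Answer: -6x^2·sin(2x^3)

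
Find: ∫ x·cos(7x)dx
By parts: u=x, dv=cos(7x) dx
du=dx, v=sin(7x)/7
=x·sin(7x)/7 + cos(7x)/7² + C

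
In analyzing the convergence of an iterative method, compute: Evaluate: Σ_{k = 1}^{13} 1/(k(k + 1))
Partial fractions: 1/(k(k+1))=1/k - 1/(k+1)
Telescoping sum: 1(1-1/14)=1·13/14

Answer: 13/14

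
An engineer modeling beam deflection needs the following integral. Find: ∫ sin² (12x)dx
Using identity sin²(u) = (1 - cos(2u))/2:
∫ (1 - cos(24x))/2 dx = x/2 - sin(24x)/48 + C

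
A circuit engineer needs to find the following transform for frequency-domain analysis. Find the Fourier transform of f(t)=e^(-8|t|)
Using the standard pair: F{e^(-a|t|)} = 2a/(a^2 + omega^2)
With a = 8: F(omega) = 16/(64 + omega^2)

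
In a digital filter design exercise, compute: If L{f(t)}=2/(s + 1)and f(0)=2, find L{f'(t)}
L{f'(t)}=s·F(s) - f(0)=2s/(s+1)-2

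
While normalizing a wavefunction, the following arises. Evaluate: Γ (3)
Γ(n) = (n-1)! for positive integers
Γ(3) = 2! = 2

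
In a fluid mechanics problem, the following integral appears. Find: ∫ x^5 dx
Using power rule: ∫ x^5 dx = 1/6 x^6 + C = (1/6)x^6 + C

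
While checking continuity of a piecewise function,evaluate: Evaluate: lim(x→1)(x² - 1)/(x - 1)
Factor: (x² - 1)=(x-1)(x+1)
Cancel (x-1): lim(x→1) (x+1)=2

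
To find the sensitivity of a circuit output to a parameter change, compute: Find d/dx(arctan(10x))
d/dx[arctan(u)] = u'/(1 + u²), u = 10x, u' = 10

Answer: 10/(1 + 100x²)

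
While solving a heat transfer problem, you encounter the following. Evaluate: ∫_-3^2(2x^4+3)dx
Step 1: Find antiderivative F(x)=(2/5)x^5+3x
Step 2: F(2) - F(-3)=94/5 - (-531/5)=125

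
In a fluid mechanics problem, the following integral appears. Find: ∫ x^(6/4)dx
Power rule: ∫ x^(3/2) dx=x^(5/2)/(5/2)+C

Answer: (2/5)·x^(5/2)+C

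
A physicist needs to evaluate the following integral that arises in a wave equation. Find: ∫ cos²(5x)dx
Using identity cos²(u)=(1 + cos(2u))/2:
∫ (1 + cos(10x))/2 dx=x/2 + sin(10x)/20 + C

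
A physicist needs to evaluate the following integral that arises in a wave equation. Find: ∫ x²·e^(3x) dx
Integration by parts twice:
First: u=x², dv=e^(3x) dx => x²e^(3x)/3 - (2/3)∫ xe^(3x) dx
Second (∫ xe^(3x) dx): xe^(3x)/3 - e^(3x)/9
Combining: e^(3x)(x²/3-2x/9+2/27)+C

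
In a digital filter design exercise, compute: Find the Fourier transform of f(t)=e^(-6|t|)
Using the standard pair: F{e^(-a|t|)} = 2a/(a^2+omega^2)
With a = 6: F(omega) = 12/(36+omega^2)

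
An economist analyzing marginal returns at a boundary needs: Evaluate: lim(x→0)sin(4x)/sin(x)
sin(u) ≈ u for small u:
sin(4x)/sin(x) ≈ 4x/(x)=4/1

Answer: 4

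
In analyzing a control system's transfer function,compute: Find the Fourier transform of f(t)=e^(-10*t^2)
The Fourier transform of a Gaussian e^(-a*t^2) is sqrt(pi/a)*e^(-omega^2/(4a)).
With a=10: F(omega)=sqrt(pi/10)*e^(-omega^2/40)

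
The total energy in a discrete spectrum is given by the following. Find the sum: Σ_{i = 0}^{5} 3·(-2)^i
Geometric series: S = a(1 - r^n)/(1 - r)
a = 3, r = -2, n = 6
S = 3(1 - 64)/3 = -63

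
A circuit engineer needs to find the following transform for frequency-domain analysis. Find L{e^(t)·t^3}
First shifting: L{e^(at)f(t)} = F(s-a)
L{t^3} = 6/s^4
Shift s → s-1: 6/(s-1)^4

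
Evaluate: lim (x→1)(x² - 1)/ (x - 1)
Factor: (x² - 1) = (x-1)(x + 1)
Cancel (x-1): lim(x→1) (x + 1) = 2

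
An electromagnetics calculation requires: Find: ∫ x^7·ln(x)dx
By parts: u=ln(x), dv=x^7 dx
du=1/x dx, v=x^8/8
=x^8·ln(x)/8 - ∫ x^7/8 dx
=x^8·ln(x)/8 - x^8/64+C

Answer: x^8(ln(x)/8-1/64)+C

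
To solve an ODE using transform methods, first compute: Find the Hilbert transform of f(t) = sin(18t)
The Hilbert transform shifts each frequency component by -pi/2.
H{sin(wt)}=-cos(wt)
With w=18: H{sin(18t)}=-cos(18t)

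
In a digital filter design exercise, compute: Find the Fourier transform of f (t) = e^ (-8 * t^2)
The Fourier transform of a Gaussian e^(-a*t^2) is sqrt(pi/a)*e^(-omega^2/(4a)).
With a = 8: F(omega) = sqrt(pi/8)*e^(-omega^2/32)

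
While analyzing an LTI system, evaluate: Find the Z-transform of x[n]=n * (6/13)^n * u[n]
Using the property Z{n * a^n * u[n]} = az/(z-a)^2
With a = 6/13: X(z) = (6/13)z/(z - 6/13)^2, |z| > 6/13

Answer: (6/13)z/(z - 6/13)^2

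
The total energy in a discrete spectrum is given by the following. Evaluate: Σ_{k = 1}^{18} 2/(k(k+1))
Partial fractions: 2/(k(k+1)) = 2/k - 2/(k+1)
Telescoping sum: 2(1-1/19) = 2·18/19

Answer: 36/19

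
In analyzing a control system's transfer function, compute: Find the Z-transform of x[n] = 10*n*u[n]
Z{n*u[n]}=z/(z-1)^2
By linearity: Z{10*n*u[n]}=10z/(z-1)^2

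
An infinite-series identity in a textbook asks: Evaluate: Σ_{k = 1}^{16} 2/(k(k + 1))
Partial fractions: 2/(k(k+1)) = 2/k - 2/(k+1)
Telescoping sum: 2(1-1/17) = 2·16/17

Answer: 32/17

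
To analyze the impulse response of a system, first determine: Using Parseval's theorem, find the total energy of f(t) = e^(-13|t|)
Parseval's theorem: E = integral |f(t)|^2 dt = (1/2pi) integral |F(omega)|^2 domega
E = integral_{-inf}^{inf} e^(-26|t|) dt = 2*integral_0^inf e^(-26t) dt = 2/(2*13) = 1/13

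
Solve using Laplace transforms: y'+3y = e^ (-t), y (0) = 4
Take L: sY - 4+3Y=1/(s+1)
Y(s+3)=1/(s+1)+4
Y=1/((s+1)(s+3))+4/(s+3)
Partial fractions: 1/((s+1)(s+3))=(1/2)/(s+1) - (1/2)/(s+3)
So Y=(1/2)/(s+1)+(7/2)/(s+3)
Inverse Laplace transform (L^(-1){1/(s+1)}=e^(-t), L^(-1){1/(s+3)}=e^(-3t)):

Answer: y(t)=(1/2)·e^(-t)+(7/2)·e^(-3t)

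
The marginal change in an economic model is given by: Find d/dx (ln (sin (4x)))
Chain rule: d/dx[ln(u)]=u'/u where u=sin(4x)
u'=4cos(4x)

Answer: (4cos(4x))/(sin(4x))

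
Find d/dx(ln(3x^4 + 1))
Chain rule: d/dx[ln(u)]=u'/u where u=3x^4 + 1
u'=12x^3

Answer: (12x^3)/(3x^4 + 1)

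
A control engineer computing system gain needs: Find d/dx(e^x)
Chain rule: d/dx[e^u]=e^u · u' where u=x
u'=1

Answer: 1·e^x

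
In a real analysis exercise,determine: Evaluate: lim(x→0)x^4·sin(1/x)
Squeeze theorem: -|x^4| ≤ x^4·sin(1/x) ≤ |x^4|
Since x^4 → 0 as x → 0, by squeeze theorem the limit is 0

Answer: 0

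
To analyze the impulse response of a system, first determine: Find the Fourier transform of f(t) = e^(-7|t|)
Using the standard pair: F{e^(-a|t|)}=2a/(a^2+omega^2)
With a=7: F(omega)=14/(49+omega^2)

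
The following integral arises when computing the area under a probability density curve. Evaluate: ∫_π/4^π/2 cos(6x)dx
Antiderivative: sin(6x)/6
Evaluate at bounds: [sin(6·π/2)/6] - [sin(6·π/4)/6]
=((0) - (-1))/6=1/6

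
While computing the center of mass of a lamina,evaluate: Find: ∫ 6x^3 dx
Using power rule: ∫ 6x^3 dx = 6/4 x^4+C = (3/2)x^4+C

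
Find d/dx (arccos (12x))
d/dx[arccos(u)]=-u'/√(1-u²), u=12x, u'=12

Answer: -12/√(1 - 144x²)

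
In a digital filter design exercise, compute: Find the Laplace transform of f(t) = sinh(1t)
L{sinh(at)} = a/(s²-a²)
L{sinh(1t)} = 1/(s²-1)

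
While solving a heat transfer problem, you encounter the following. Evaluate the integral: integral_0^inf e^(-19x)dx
integral_0^inf e^(-19x) dx=[-1/19 * e^(-19x)]_0^inf
=0 - (-1/19)=1/19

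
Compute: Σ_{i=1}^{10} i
Using formula: Σ i^1 = n(n + 1)/2 = 10·11/2 = 55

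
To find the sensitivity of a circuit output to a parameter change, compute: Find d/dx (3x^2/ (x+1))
Quotient rule: (f/g)' = (f'g - fg')/g²
f = 3x^2, f' = 6x
g = x+1, g' = 1

Answer: (6x·(x+1)-3x^2)/(x+1)²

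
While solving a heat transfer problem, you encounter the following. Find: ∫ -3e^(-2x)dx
Since d/dx[e^(-2x)]=-2e^(-2x), we get 3/2 e^(-2x)+C

Answer: (3/2)e^(-2x)+C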